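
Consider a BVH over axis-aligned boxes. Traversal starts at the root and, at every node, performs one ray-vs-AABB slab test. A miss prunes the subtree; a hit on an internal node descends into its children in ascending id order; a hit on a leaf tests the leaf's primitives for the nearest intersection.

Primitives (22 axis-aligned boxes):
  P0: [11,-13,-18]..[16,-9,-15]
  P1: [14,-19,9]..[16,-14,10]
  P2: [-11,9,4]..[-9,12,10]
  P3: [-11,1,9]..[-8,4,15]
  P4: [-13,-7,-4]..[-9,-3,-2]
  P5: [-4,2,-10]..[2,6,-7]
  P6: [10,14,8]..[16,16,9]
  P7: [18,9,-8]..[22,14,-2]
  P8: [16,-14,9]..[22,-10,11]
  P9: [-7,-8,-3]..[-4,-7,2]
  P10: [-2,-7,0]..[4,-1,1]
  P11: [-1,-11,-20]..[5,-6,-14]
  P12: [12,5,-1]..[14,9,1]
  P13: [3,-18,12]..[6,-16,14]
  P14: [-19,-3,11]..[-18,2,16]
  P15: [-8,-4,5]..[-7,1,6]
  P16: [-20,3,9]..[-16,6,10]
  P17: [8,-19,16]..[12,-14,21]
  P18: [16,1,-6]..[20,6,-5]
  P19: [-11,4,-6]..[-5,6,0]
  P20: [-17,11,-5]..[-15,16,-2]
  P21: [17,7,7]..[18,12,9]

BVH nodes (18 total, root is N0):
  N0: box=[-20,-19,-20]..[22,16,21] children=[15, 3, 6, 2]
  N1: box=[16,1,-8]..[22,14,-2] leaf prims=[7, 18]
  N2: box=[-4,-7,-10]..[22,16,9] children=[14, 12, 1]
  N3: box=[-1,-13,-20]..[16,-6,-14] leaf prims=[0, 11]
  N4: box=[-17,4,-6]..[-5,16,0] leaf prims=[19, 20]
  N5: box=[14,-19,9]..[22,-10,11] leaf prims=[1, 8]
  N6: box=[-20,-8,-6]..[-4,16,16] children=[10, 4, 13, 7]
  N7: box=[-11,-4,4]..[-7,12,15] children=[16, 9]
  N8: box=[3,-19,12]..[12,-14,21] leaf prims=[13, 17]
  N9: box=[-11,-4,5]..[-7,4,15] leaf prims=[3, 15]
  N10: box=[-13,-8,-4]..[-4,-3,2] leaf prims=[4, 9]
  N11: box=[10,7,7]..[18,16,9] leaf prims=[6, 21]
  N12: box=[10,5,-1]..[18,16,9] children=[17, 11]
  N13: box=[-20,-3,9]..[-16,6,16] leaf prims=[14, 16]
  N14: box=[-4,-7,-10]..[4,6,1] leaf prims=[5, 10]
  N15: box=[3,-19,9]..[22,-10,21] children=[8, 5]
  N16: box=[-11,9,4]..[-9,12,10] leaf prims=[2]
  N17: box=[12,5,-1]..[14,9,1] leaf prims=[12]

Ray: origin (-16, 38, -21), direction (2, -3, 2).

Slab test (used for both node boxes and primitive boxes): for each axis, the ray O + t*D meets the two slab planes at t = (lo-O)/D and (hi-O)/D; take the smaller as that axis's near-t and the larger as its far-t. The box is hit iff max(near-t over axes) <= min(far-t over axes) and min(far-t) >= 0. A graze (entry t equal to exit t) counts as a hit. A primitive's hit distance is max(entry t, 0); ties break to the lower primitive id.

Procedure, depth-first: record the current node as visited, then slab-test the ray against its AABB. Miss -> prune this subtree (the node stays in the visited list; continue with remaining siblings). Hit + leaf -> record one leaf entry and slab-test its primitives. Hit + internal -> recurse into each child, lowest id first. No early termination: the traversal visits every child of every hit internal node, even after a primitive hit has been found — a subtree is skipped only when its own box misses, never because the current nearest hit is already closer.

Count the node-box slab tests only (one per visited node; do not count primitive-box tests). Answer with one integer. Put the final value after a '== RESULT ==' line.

Walk:
N0 x:[-2,19] y:[22/3,19] z:[1/2,21] -> hit [22/3,19], descend [2, 3, 6, 15]
  N2 x:[6,19] y:[22/3,15] z:[11/2,15] -> hit [22/3,15], descend [1, 12, 14]
    N1 x:[16,19] y:[8,37/3] z:[13/2,19/2] -> miss, prune
    N12 x:[13,17] y:[22/3,11] z:[10,15] -> miss, prune
    N14 x:[6,10] y:[32/3,15] z:[11/2,11] -> miss, prune
  N3 x:[15/2,16] y:[44/3,17] z:[1/2,7/2] -> miss, prune
  N6 x:[-2,6] y:[22/3,46/3] z:[15/2,37/2] -> miss, prune
  N15 x:[19/2,19] y:[16,19] z:[15,21] -> hit [16,19], descend [5, 8]
    N5 x:[15,19] y:[16,19] z:[15,16] -> hit [16,16] leaf, test {P1(miss), P8@t=16}
    N8 x:[19/2,14] y:[52/3,19] z:[33/2,21] -> miss, prune

order=[0, 2, 1, 12, 14, 3, 6, 15, 5, 8]  |boxes|=10  |leaves|=1  hit=P8

== RESULT ==
10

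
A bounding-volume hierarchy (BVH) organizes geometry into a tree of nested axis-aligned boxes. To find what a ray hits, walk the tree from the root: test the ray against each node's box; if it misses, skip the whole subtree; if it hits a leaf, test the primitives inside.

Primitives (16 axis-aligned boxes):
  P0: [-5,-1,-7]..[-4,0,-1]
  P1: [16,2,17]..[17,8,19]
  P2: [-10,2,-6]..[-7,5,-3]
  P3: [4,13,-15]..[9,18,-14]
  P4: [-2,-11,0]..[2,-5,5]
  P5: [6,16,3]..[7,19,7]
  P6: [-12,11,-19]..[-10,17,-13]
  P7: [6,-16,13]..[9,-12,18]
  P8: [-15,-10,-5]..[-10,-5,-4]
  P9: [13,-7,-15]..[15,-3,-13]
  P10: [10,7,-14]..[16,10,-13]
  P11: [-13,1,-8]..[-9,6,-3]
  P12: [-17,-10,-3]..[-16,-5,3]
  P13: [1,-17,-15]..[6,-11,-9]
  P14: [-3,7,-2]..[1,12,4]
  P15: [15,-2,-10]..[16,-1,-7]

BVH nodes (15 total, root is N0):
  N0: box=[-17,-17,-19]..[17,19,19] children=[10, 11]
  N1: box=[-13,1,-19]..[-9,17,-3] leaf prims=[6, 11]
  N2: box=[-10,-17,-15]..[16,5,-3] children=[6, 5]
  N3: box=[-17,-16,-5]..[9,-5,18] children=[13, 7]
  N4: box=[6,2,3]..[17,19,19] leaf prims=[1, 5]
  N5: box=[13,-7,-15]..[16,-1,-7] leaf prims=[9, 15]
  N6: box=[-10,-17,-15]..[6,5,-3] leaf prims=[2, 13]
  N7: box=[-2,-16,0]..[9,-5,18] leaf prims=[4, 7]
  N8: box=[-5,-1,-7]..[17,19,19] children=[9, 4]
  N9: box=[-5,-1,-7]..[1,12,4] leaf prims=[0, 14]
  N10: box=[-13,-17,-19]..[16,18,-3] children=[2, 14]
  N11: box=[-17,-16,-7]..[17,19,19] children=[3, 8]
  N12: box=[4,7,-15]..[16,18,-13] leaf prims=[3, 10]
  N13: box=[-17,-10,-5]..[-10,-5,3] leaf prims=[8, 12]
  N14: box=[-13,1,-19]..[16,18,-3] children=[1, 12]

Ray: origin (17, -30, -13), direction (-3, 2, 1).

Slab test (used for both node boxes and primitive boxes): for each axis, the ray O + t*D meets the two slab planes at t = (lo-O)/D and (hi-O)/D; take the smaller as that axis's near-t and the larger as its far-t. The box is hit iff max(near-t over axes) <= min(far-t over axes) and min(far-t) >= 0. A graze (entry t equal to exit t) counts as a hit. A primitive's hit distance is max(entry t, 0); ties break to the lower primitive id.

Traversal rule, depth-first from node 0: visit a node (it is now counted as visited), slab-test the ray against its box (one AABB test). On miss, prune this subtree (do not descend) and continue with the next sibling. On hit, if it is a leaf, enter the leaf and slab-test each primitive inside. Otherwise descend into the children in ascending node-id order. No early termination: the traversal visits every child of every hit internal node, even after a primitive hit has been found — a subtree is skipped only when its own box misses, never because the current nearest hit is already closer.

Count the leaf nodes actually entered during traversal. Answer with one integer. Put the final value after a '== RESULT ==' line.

Walk:
N0 x:[0,34/3] y:[13/2,49/2] z:[-6,32] -> hit [13/2,34/3], descend [10, 11]
  N10 x:[1/3,10] y:[13/2,24] z:[-6,10] -> hit [13/2,10], descend [2, 14]
    N2 x:[1/3,9] y:[13/2,35/2] z:[-2,10] -> hit [13/2,9], descend [5, 6]
      N5 x:[1/3,4/3] y:[23/2,29/2] z:[-2,6] -> miss, prune
      N6 x:[11/3,9] y:[13/2,35/2] z:[-2,10] -> hit [13/2,9] leaf, test {P2(miss), P13(miss)}
    N14 x:[1/3,10] y:[31/2,24] z:[-6,10] -> miss, prune
  N11 x:[0,34/3] y:[7,49/2] z:[6,32] -> hit [7,34/3], descend [3, 8]
    N3 x:[8/3,34/3] y:[7,25/2] z:[8,31] -> hit [8,34/3], descend [7, 13]
      N7 x:[8/3,19/3] y:[7,25/2] z:[13,31] -> miss, prune
      N13 x:[9,34/3] y:[10,25/2] z:[8,16] -> hit [10,34/3] leaf, test {P8(miss), P12@t=11}
    N8 x:[0,22/3] y:[29/2,49/2] z:[6,32] -> miss, prune

11 AABB tests over nodes [0, 10, 2, 5, 6, 14, 11, 3, 7, 13, 8]; 2 leaves entered; closest P12.

== RESULT ==
2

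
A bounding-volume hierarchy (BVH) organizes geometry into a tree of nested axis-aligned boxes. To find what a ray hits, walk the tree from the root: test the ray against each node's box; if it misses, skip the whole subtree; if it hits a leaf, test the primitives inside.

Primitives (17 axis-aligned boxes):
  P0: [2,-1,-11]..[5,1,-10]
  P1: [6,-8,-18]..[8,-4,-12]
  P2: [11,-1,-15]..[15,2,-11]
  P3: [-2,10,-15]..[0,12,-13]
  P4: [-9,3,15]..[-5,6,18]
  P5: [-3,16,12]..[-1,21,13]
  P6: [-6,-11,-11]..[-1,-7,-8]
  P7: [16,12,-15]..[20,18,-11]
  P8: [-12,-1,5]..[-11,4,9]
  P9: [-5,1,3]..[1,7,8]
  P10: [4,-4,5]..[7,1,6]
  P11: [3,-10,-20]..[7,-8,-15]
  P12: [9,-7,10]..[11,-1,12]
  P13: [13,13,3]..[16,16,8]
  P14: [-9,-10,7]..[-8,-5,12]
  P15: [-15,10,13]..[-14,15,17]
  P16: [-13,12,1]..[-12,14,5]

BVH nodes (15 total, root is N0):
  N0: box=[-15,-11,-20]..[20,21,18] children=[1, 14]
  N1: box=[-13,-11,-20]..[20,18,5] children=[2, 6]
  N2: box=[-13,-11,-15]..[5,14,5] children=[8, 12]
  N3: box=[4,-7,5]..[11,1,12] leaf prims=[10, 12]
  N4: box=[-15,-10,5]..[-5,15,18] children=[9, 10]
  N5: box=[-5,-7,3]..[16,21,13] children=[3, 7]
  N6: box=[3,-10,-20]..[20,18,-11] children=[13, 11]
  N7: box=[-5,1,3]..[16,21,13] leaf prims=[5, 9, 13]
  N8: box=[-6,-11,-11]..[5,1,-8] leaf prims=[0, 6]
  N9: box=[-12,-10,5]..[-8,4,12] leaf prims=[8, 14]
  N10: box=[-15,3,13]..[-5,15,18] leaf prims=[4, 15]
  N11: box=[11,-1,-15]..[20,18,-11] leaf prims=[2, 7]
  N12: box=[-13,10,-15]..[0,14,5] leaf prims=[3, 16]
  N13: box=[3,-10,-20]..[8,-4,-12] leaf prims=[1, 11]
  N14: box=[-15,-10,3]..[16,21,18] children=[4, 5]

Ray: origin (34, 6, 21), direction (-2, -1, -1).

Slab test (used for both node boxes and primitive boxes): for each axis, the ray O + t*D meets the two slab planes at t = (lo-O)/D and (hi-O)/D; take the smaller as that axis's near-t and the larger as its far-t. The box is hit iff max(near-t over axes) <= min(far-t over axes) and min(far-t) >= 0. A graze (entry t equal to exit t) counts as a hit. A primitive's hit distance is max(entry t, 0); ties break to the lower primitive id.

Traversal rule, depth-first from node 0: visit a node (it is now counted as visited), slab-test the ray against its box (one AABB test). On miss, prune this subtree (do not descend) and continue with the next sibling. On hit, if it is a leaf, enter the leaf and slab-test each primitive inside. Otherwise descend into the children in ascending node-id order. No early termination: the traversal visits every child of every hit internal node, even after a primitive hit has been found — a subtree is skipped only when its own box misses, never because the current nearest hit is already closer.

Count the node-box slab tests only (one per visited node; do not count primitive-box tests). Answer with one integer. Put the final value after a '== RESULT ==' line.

Traverse from the root:
N0 x:[7,49/2] y:[-15,17] z:[3,41] -> hit [7,17], descend [1, 14]
  N1 x:[7,47/2] y:[-12,17] z:[16,41] -> hit [16,17], descend [2, 6]
    N2 x:[29/2,47/2] y:[-8,17] z:[16,36] -> hit [16,17], descend [8, 12]
      N8 x:[29/2,20] y:[5,17] z:[29,32] -> miss, prune
      N12 x:[17,47/2] y:[-8,-4] z:[16,36] -> miss, prune
    N6 x:[7,31/2] y:[-12,16] z:[32,41] -> miss, prune
  N14 x:[9,49/2] y:[-15,16] z:[3,18] -> hit [9,16], descend [4, 5]
    N4 x:[39/2,49/2] y:[-9,16] z:[3,16] -> miss, prune
    N5 x:[9,39/2] y:[-15,13] z:[8,18] -> hit [9,13], descend [3, 7]
      N3 x:[23/2,15] y:[5,13] z:[9,16] -> hit [23/2,13] leaf, test {P10(miss), P12(miss)}
      N7 x:[9,39/2] y:[-15,5] z:[8,18] -> miss, prune

11 AABB tests over nodes [0, 1, 2, 8, 12, 6, 14, 4, 5, 3, 7]; 1 leaf entered; closest miss.

== RESULT ==
11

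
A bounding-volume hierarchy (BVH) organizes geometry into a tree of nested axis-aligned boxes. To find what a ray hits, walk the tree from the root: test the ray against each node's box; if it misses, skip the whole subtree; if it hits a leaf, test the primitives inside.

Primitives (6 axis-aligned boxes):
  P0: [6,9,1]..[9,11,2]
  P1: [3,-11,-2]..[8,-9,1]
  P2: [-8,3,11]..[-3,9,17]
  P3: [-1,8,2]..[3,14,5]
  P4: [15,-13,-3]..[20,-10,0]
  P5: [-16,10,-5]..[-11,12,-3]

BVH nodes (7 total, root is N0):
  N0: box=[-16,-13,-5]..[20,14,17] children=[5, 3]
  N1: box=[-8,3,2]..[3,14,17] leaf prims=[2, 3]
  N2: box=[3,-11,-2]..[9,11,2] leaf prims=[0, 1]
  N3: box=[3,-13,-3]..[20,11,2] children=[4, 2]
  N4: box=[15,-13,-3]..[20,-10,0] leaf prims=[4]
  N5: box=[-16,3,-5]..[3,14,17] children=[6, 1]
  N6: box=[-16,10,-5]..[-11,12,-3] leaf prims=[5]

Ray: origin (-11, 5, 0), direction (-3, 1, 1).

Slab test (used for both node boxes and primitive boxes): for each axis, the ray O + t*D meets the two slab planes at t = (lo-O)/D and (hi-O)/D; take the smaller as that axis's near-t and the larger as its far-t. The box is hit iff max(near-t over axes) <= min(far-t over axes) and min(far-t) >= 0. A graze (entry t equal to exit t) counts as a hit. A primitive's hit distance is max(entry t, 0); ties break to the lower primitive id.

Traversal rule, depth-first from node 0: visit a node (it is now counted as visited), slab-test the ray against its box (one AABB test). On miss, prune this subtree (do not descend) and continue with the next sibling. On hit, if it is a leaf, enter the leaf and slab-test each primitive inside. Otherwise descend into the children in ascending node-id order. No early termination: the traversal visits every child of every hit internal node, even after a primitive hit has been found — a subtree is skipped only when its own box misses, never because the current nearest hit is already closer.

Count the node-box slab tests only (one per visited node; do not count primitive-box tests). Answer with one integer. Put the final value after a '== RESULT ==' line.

Walk:
N0 x:[-31/3,5/3] y:[-18,9] z:[-5,17] -> hit [-5,5/3], descend [3, 5]
  N3 x:[-31/3,-14/3] y:[-18,6] z:[-3,2] -> miss, prune
  N5 x:[-14/3,5/3] y:[-2,9] z:[-5,17] -> hit [-2,5/3], descend [1, 6]
    N1 x:[-14/3,-1] y:[-2,9] z:[2,17] -> miss, prune
    N6 x:[0,5/3] y:[5,7] z:[-5,-3] -> miss, prune

order=[0, 3, 5, 1, 6]  |boxes|=5  |leaves|=0  hit=miss

== RESULT ==
5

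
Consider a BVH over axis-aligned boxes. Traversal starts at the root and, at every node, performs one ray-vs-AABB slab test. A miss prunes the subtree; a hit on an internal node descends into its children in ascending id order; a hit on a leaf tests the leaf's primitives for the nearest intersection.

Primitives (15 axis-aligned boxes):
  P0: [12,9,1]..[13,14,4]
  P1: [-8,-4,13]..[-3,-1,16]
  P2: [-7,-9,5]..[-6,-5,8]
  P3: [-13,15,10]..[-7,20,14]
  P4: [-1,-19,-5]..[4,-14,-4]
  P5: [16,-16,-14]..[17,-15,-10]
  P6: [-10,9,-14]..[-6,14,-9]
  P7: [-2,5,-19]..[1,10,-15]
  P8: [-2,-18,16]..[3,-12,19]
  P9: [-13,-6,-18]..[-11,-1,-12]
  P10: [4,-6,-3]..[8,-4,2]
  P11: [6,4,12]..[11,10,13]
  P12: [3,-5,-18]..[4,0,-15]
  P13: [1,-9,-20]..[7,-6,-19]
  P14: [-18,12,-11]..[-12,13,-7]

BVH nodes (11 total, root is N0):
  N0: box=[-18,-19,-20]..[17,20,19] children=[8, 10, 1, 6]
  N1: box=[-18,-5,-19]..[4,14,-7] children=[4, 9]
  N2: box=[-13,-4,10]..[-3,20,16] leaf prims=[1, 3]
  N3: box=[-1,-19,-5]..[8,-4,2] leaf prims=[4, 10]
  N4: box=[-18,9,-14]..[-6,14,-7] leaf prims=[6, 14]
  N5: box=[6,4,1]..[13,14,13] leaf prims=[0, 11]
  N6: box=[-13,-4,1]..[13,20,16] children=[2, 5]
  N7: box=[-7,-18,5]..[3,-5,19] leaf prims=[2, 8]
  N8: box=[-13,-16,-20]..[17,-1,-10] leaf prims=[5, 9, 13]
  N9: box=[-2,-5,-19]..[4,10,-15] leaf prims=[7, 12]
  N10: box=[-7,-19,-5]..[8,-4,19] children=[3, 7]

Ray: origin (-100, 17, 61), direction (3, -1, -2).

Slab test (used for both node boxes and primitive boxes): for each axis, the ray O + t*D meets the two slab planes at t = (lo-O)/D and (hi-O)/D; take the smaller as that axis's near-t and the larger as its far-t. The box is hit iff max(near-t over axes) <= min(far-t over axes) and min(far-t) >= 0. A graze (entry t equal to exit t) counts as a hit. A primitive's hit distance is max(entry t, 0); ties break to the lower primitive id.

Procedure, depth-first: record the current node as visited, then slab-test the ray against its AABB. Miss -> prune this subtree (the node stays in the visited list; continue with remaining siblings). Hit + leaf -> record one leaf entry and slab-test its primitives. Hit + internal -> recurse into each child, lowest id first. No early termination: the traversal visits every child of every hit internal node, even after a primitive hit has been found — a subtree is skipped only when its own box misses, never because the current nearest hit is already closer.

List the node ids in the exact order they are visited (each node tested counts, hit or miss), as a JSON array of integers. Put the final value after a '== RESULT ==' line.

Walk:
N0 x:[82/3,39] y:[-3,36] z:[21,81/2] -> hit [82/3,36], descend [1, 6, 8, 10]
  N1 x:[82/3,104/3] y:[3,22] z:[34,40] -> miss, prune
  N6 x:[29,113/3] y:[-3,21] z:[45/2,30] -> miss, prune
  N8 x:[29,39] y:[18,33] z:[71/2,81/2] -> miss, prune
  N10 x:[31,36] y:[21,36] z:[21,33] -> hit [31,33], descend [3, 7]
    N3 x:[33,36] y:[21,36] z:[59/2,33] -> hit [33,33] leaf, test {P4@t=33, P10(miss)}
    N7 x:[31,103/3] y:[22,35] z:[21,28] -> miss, prune

7 AABB tests over nodes [0, 1, 6, 8, 10, 3, 7]; 1 leaf entered; closest P4.

== RESULT ==
[0, 1, 6, 8, 10, 3, 7]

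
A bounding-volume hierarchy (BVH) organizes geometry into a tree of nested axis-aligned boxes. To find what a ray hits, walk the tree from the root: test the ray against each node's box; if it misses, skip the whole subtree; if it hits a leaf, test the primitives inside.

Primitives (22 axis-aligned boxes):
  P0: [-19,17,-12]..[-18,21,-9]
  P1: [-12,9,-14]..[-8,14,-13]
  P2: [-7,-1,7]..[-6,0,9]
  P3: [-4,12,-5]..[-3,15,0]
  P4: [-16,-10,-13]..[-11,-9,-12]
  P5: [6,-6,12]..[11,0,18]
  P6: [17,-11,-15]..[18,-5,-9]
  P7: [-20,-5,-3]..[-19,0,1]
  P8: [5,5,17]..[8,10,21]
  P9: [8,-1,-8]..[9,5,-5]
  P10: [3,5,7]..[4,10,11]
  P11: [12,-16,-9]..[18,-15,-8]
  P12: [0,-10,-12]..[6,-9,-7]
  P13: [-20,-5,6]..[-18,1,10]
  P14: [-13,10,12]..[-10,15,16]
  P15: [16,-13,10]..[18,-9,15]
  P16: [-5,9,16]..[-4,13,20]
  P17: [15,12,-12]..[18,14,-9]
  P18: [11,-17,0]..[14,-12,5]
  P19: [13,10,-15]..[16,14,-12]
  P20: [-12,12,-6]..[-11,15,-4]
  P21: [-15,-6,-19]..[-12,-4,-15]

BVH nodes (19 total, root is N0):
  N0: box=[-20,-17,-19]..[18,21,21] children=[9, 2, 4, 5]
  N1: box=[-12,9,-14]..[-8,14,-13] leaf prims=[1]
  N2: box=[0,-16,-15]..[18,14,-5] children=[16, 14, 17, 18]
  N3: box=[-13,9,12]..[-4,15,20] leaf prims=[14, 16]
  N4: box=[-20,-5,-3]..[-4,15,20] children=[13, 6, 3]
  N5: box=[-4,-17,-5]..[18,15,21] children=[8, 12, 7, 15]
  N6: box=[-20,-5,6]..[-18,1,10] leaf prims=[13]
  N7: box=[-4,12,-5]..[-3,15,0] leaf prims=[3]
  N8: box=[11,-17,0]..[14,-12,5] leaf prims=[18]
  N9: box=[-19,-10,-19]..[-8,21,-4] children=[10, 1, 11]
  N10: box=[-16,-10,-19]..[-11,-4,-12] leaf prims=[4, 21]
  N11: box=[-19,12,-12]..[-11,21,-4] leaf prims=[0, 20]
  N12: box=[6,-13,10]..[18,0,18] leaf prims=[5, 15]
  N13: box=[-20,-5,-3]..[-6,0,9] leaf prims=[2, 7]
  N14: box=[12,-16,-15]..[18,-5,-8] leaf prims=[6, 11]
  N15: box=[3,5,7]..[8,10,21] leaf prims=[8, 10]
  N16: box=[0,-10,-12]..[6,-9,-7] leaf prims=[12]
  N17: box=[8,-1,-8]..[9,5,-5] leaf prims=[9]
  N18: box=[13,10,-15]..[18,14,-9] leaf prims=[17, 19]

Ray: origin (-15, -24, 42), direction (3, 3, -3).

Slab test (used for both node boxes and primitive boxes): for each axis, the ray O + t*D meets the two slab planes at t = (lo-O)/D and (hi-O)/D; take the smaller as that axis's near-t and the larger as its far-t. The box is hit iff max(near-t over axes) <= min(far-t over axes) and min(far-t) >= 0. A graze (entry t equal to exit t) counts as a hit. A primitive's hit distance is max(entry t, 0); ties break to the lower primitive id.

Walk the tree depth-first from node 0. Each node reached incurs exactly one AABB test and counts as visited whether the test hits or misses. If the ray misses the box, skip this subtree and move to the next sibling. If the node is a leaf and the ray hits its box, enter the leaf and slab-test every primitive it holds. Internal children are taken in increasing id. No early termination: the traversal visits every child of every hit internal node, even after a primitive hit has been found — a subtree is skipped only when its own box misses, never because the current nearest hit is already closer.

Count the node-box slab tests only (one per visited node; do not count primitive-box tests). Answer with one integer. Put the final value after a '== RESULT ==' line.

Walk:
N0 x:[-5/3,11] y:[7/3,15] z:[7,61/3] -> hit [7,11], descend [2, 4, 5, 9]
  N2 x:[5,11] y:[8/3,38/3] z:[47/3,19] -> miss, prune
  N4 x:[-5/3,11/3] y:[19/3,13] z:[22/3,15] -> miss, prune
  N5 x:[11/3,11] y:[7/3,13] z:[7,47/3] -> hit [7,11], descend [7, 8, 12, 15]
    N7 x:[11/3,4] y:[12,13] z:[14,47/3] -> miss, prune
    N8 x:[26/3,29/3] y:[7/3,4] z:[37/3,14] -> miss, prune
    N12 x:[7,11] y:[11/3,8] z:[8,32/3] -> hit [8,8] leaf, test {P5@t=8, P15(miss)}
    N15 x:[6,23/3] y:[29/3,34/3] z:[7,35/3] -> miss, prune
  N9 x:[-4/3,7/3] y:[14/3,15] z:[46/3,61/3] -> miss, prune

order=[0, 2, 4, 5, 7, 8, 12, 15, 9]  |boxes|=9  |leaves|=1  hit=P5

== RESULT ==
9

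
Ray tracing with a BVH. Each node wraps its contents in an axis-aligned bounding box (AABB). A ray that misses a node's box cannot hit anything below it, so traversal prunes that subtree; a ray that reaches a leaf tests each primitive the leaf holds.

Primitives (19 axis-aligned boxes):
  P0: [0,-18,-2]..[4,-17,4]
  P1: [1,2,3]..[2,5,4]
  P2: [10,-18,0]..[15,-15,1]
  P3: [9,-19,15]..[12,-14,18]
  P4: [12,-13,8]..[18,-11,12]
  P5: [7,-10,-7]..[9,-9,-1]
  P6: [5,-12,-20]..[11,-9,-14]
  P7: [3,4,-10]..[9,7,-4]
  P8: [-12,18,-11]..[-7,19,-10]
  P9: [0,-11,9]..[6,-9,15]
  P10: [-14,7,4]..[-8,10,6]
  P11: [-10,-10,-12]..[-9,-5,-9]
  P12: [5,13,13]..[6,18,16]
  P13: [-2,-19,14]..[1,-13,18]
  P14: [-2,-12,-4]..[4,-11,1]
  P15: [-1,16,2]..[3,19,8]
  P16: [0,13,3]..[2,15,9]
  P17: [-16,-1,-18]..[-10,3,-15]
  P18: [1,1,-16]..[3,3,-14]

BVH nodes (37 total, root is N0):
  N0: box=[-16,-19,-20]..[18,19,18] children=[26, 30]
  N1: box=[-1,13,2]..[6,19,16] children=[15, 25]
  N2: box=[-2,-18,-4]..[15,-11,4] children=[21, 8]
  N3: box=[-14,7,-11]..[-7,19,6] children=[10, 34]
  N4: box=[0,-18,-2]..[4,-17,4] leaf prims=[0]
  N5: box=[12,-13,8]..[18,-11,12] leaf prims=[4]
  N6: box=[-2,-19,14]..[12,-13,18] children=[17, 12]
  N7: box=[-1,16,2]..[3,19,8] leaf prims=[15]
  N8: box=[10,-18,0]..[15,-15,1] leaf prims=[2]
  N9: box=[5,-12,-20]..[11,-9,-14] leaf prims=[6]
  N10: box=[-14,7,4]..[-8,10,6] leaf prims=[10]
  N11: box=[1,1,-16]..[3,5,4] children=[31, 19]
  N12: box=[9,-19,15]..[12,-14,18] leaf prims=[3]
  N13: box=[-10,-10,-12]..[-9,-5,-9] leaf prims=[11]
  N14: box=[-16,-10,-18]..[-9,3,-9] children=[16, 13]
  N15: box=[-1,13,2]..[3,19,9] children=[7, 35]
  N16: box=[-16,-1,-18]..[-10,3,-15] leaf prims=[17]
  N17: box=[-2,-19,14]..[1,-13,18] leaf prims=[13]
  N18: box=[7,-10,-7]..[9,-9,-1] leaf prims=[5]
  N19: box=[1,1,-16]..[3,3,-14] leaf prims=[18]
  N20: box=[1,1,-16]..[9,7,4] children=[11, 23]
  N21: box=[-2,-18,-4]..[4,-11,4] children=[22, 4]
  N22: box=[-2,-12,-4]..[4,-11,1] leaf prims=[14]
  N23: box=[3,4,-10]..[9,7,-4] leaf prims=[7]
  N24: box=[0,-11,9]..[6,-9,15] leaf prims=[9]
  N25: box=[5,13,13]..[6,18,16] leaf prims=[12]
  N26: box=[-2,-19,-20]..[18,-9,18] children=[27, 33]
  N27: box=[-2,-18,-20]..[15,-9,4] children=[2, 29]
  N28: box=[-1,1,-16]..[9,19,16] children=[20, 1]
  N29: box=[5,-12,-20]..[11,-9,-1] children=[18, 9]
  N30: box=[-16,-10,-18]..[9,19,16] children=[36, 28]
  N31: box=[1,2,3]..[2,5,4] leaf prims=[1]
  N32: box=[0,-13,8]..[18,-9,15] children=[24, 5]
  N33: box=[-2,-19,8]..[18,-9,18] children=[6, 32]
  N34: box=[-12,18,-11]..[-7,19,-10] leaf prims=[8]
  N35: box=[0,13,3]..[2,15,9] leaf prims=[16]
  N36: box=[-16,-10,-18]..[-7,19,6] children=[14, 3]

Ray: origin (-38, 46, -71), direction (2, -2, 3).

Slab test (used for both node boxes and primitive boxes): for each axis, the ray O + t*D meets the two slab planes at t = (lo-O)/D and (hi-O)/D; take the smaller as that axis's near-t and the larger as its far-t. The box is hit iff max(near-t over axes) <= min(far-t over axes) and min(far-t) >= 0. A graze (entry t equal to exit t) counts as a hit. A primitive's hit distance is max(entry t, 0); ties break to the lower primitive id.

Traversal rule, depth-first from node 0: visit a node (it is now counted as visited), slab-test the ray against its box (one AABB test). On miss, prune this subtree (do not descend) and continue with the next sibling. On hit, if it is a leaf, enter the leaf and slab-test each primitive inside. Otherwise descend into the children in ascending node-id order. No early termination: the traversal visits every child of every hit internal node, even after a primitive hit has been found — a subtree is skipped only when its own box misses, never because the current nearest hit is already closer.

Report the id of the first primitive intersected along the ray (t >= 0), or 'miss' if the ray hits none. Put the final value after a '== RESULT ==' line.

Trace the traversal:
N0 x:[11,28] y:[27/2,65/2] z:[17,89/3] -> hit [17,28], descend [26, 30]
  N26 x:[18,28] y:[55/2,65/2] z:[17,89/3] -> hit [55/2,28], descend [27, 33]
    N27 x:[18,53/2] y:[55/2,32] z:[17,25] -> miss, prune
    N33 x:[18,28] y:[55/2,65/2] z:[79/3,89/3] -> hit [55/2,28], descend [6, 32]
      N6 x:[18,25] y:[59/2,65/2] z:[85/3,89/3] -> miss, prune
      N32 x:[19,28] y:[55/2,59/2] z:[79/3,86/3] -> hit [55/2,28], descend [5, 24]
        N5 x:[25,28] y:[57/2,59/2] z:[79/3,83/3] -> miss, prune
        N24 x:[19,22] y:[55/2,57/2] z:[80/3,86/3] -> miss, prune
  N30 x:[11,47/2] y:[27/2,28] z:[53/3,29] -> hit [53/3,47/2], descend [28, 36]
    N28 x:[37/2,47/2] y:[27/2,45/2] z:[55/3,29] -> hit [37/2,45/2], descend [1, 20]
      N1 x:[37/2,22] y:[27/2,33/2] z:[73/3,29] -> miss, prune
      N20 x:[39/2,47/2] y:[39/2,45/2] z:[55/3,25] -> hit [39/2,45/2], descend [11, 23]
        N11 x:[39/2,41/2] y:[41/2,45/2] z:[55/3,25] -> hit [41/2,41/2], descend [19, 31]
          N19 x:[39/2,41/2] y:[43/2,45/2] z:[55/3,19] -> miss, prune
          N31 x:[39/2,20] y:[41/2,22] z:[74/3,25] -> miss, prune
        N23 x:[41/2,47/2] y:[39/2,21] z:[61/3,67/3] -> hit [41/2,21] leaf, test {P7@t=41/2}
    N36 x:[11,31/2] y:[27/2,28] z:[53/3,77/3] -> miss, prune

Visited [0, 26, 27, 33, 6, 32, 5, 24, 30, 28, 1, 20, 11, 19, 31, 23, 36]. Tests: 17 box, 1 leaf. Nearest: P7.

== RESULT ==
7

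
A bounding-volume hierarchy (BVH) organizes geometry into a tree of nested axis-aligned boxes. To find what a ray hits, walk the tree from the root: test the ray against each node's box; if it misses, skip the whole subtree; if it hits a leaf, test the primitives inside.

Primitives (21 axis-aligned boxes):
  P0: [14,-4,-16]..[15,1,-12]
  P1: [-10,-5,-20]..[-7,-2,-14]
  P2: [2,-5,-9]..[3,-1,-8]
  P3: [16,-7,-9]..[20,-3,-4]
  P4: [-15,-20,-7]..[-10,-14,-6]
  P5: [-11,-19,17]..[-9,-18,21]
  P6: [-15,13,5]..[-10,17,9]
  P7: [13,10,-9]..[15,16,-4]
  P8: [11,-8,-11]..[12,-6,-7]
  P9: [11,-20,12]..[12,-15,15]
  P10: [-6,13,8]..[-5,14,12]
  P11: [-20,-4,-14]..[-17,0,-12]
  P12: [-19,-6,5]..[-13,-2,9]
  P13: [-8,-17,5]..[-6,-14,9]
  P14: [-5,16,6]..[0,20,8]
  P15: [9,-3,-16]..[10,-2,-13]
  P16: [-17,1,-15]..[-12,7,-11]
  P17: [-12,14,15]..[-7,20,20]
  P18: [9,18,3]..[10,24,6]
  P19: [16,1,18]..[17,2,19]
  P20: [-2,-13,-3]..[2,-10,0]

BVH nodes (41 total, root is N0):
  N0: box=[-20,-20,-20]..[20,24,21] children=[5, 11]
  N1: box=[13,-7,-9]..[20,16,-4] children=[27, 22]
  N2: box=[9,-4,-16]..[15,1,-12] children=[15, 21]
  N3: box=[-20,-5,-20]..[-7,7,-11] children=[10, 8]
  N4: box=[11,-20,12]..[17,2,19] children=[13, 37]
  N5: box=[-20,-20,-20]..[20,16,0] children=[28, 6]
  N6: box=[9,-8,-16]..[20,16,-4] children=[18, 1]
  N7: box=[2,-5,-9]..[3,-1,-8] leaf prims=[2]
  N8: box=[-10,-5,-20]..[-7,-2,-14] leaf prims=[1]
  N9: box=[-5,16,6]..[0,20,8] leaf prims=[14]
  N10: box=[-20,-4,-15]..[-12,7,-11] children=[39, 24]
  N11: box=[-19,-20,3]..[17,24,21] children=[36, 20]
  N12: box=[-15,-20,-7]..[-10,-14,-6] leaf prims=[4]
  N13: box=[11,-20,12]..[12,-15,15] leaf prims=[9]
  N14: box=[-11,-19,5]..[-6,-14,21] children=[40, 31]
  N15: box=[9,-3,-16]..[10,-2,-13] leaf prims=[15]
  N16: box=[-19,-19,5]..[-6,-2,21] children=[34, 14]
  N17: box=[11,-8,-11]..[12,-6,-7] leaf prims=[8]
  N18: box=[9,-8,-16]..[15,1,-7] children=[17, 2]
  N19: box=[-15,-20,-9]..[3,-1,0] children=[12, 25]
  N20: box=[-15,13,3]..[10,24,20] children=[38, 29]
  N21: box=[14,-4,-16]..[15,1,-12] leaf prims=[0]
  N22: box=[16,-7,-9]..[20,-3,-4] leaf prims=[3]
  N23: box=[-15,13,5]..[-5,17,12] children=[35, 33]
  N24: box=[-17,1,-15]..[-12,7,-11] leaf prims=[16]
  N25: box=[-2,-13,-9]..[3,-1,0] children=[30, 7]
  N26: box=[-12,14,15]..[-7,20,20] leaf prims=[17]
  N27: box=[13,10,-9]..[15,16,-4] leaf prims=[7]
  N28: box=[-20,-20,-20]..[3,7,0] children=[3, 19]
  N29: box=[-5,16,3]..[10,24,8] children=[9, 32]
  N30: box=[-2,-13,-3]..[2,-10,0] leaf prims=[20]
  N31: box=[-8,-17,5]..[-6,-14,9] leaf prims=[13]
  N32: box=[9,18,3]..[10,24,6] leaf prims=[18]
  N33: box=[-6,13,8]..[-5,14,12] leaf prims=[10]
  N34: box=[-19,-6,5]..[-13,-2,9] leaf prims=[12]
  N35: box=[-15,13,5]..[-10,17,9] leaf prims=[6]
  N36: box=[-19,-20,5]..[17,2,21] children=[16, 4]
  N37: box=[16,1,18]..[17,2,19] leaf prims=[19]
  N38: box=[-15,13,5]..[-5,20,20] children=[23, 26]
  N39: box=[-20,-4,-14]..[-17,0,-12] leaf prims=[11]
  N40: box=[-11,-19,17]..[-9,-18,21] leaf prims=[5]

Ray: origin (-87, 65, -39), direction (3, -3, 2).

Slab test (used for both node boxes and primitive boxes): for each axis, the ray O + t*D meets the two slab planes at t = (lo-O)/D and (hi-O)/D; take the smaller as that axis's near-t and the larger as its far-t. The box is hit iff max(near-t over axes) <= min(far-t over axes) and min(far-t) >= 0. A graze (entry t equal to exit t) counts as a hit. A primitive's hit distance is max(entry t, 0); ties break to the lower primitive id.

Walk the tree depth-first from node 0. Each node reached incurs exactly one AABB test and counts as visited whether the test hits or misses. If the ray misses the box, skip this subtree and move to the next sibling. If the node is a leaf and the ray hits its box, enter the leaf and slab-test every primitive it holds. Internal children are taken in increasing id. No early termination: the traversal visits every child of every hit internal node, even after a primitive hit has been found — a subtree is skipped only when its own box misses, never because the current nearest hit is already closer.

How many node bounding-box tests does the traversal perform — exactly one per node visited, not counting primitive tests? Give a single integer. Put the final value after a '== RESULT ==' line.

Trace the traversal:
N0 x:[67/3,107/3] y:[41/3,85/3] z:[19/2,30] -> hit [67/3,85/3], descend [5, 11]
  N5 x:[67/3,107/3] y:[49/3,85/3] z:[19/2,39/2] -> miss, prune
  N11 x:[68/3,104/3] y:[41/3,85/3] z:[21,30] -> hit [68/3,85/3], descend [20, 36]
    N20 x:[24,97/3] y:[41/3,52/3] z:[21,59/2] -> miss, prune
    N36 x:[68/3,104/3] y:[21,85/3] z:[22,30] -> hit [68/3,85/3], descend [4, 16]
      N4 x:[98/3,104/3] y:[21,85/3] z:[51/2,29] -> miss, prune
      N16 x:[68/3,27] y:[67/3,28] z:[22,30] -> hit [68/3,27], descend [14, 34]
        N14 x:[76/3,27] y:[79/3,28] z:[22,30] -> hit [79/3,27], descend [31, 40]
          N31 x:[79/3,27] y:[79/3,82/3] z:[22,24] -> miss, prune
          N40 x:[76/3,26] y:[83/3,28] z:[28,30] -> miss, prune
        N34 x:[68/3,74/3] y:[67/3,71/3] z:[22,24] -> hit [68/3,71/3] leaf, test {P12@t=68/3}

order=[0, 5, 11, 20, 36, 4, 16, 14, 31, 40, 34]  |boxes|=11  |leaves|=1  hit=P12

== RESULT ==
11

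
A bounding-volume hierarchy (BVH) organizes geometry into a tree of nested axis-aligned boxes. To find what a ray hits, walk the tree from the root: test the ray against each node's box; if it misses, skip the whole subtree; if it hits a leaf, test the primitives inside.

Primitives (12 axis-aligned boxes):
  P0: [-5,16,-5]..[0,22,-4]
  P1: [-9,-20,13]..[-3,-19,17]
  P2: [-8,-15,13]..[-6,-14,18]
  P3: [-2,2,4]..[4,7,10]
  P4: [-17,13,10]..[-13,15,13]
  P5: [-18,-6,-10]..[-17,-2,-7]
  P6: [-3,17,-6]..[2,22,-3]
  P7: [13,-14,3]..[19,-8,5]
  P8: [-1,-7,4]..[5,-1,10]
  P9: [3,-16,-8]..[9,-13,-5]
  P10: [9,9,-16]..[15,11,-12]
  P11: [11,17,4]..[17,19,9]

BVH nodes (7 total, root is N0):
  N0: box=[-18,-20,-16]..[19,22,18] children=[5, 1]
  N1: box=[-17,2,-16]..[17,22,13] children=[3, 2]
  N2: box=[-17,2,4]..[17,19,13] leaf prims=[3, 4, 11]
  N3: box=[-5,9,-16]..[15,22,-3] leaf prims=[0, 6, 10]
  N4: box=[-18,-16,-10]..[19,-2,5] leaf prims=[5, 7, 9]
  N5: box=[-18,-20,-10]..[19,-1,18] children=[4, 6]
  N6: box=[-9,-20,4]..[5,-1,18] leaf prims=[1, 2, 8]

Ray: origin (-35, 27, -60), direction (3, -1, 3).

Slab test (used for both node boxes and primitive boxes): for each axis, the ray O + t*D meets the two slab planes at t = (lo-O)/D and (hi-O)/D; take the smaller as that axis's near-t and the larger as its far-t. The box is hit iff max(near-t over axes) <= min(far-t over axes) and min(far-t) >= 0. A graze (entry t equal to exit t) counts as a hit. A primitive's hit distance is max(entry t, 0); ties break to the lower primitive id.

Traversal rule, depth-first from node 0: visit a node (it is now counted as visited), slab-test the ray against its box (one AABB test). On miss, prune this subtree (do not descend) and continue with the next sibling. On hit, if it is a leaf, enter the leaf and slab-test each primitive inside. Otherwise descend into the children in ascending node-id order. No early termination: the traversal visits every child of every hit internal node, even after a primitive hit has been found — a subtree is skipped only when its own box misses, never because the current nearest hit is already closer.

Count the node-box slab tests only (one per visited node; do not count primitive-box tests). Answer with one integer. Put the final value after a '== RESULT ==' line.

Walk:
N0 x:[17/3,18] y:[5,47] z:[44/3,26] -> hit [44/3,18], descend [1, 5]
  N1 x:[6,52/3] y:[5,25] z:[44/3,73/3] -> hit [44/3,52/3], descend [2, 3]
    N2 x:[6,52/3] y:[8,25] z:[64/3,73/3] -> miss, prune
    N3 x:[10,50/3] y:[5,18] z:[44/3,19] -> hit [44/3,50/3] leaf, test {P0(miss), P6(miss), P10@t=16}
  N5 x:[17/3,18] y:[28,47] z:[50/3,26] -> miss, prune

order=[0, 1, 2, 3, 5]  |boxes|=5  |leaves|=1  hit=P10

== RESULT ==
5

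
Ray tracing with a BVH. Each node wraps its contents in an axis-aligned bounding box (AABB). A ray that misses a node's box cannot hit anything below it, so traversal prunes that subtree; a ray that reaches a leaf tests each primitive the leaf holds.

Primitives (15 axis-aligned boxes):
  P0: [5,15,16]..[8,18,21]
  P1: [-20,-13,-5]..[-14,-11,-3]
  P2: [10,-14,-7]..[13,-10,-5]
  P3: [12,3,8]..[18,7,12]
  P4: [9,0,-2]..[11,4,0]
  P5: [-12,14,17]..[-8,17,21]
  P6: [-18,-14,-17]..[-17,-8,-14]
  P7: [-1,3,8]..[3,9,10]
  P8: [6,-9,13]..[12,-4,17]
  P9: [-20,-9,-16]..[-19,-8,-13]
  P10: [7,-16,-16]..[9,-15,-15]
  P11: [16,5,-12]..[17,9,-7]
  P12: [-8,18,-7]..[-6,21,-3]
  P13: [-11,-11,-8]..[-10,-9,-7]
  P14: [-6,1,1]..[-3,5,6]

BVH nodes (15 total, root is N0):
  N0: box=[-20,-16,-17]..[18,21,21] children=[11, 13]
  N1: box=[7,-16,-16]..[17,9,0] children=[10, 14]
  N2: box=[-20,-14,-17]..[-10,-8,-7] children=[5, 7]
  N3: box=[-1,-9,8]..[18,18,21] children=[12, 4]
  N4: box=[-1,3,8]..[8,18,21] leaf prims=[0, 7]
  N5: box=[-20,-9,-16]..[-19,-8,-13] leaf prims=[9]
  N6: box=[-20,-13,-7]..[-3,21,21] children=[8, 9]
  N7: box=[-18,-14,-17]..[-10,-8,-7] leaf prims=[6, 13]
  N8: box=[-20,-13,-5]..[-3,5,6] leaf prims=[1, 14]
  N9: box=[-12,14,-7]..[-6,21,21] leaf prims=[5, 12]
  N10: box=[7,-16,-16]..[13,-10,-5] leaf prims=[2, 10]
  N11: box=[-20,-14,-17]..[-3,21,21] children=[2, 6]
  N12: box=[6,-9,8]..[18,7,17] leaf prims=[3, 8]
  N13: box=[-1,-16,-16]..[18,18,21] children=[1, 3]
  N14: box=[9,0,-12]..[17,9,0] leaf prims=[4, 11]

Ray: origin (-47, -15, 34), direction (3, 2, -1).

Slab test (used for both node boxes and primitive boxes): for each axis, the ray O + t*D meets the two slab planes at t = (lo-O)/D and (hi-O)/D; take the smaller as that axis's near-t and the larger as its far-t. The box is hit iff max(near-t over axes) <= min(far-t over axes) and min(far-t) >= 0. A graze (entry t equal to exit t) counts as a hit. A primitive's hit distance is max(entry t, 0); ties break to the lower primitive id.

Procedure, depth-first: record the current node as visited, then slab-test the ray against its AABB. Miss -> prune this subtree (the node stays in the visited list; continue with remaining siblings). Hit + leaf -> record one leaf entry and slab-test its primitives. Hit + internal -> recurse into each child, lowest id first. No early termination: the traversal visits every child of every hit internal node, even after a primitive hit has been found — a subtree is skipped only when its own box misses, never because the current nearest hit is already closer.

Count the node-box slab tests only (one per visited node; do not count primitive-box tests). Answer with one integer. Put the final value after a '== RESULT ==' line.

Traverse from the root:
N0 x:[9,65/3] y:[-1/2,18] z:[13,51] -> hit [13,18], descend [11, 13]
  N11 x:[9,44/3] y:[1/2,18] z:[13,51] -> hit [13,44/3], descend [2, 6]
    N2 x:[9,37/3] y:[1/2,7/2] z:[41,51] -> miss, prune
    N6 x:[9,44/3] y:[1,18] z:[13,41] -> hit [13,44/3], descend [8, 9]
      N8 x:[9,44/3] y:[1,10] z:[28,39] -> miss, prune
      N9 x:[35/3,41/3] y:[29/2,18] z:[13,41] -> miss, prune
  N13 x:[46/3,65/3] y:[-1/2,33/2] z:[13,50] -> hit [46/3,33/2], descend [1, 3]
    N1 x:[18,64/3] y:[-1/2,12] z:[34,50] -> miss, prune
    N3 x:[46/3,65/3] y:[3,33/2] z:[13,26] -> hit [46/3,33/2], descend [4, 12]
      N4 x:[46/3,55/3] y:[9,33/2] z:[13,26] -> hit [46/3,33/2] leaf, test {P0(miss), P7(miss)}
      N12 x:[53/3,65/3] y:[3,11] z:[17,26] -> miss, prune

order=[0, 11, 2, 6, 8, 9, 13, 1, 3, 4, 12]  |boxes|=11  |leaves|=1  hit=miss

== RESULT ==
11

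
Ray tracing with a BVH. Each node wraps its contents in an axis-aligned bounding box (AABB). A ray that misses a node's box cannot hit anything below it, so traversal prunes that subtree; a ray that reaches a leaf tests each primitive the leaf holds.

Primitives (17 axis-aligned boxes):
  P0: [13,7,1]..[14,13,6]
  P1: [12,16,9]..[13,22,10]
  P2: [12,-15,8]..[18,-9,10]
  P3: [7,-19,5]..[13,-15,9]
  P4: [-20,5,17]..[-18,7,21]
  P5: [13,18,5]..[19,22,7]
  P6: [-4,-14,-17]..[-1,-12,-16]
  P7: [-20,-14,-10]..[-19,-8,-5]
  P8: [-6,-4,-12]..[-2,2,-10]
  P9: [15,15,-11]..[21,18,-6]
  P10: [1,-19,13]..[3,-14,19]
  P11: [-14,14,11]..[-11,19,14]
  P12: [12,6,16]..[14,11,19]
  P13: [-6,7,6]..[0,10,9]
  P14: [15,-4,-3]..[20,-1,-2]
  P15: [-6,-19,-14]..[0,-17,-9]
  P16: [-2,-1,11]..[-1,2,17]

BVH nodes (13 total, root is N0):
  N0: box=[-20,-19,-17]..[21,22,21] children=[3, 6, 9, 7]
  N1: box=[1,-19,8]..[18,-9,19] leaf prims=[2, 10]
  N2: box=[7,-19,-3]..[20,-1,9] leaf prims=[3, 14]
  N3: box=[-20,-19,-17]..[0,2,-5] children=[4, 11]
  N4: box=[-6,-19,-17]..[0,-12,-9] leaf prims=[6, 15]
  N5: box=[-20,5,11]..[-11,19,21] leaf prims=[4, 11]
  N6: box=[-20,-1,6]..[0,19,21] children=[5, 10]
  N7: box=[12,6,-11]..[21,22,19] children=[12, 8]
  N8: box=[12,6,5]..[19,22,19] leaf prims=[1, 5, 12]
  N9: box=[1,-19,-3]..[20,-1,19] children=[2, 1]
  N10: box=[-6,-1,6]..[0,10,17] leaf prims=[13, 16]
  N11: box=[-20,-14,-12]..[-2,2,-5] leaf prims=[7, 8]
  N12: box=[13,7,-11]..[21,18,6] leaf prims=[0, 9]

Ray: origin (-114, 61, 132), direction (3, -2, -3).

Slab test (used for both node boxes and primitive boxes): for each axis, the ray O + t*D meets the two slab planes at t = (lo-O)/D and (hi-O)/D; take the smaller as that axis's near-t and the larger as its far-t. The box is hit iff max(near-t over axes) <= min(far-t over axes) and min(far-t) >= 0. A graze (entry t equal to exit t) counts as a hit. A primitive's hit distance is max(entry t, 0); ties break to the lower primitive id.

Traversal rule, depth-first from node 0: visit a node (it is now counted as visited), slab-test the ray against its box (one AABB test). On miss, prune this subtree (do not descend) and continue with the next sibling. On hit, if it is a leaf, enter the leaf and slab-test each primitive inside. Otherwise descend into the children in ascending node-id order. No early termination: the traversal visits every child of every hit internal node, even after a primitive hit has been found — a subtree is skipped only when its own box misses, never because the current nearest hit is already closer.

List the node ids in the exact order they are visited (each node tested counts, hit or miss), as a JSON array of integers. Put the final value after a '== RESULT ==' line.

Walk:
N0 x:[94/3,45] y:[39/2,40] z:[37,149/3] -> hit [37,40], descend [3, 6, 7, 9]
  N3 x:[94/3,38] y:[59/2,40] z:[137/3,149/3] -> miss, prune
  N6 x:[94/3,38] y:[21,31] z:[37,42] -> miss, prune
  N7 x:[42,45] y:[39/2,55/2] z:[113/3,143/3] -> miss, prune
  N9 x:[115/3,134/3] y:[31,40] z:[113/3,45] -> hit [115/3,40], descend [1, 2]
    N1 x:[115/3,44] y:[35,40] z:[113/3,124/3] -> hit [115/3,40] leaf, test {P2(miss), P10@t=115/3}
    N2 x:[121/3,134/3] y:[31,40] z:[41,45] -> miss, prune

7 AABB tests over nodes [0, 3, 6, 7, 9, 1, 2]; 1 leaf entered; closest P10.

== RESULT ==
[0, 3, 6, 7, 9, 1, 2]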